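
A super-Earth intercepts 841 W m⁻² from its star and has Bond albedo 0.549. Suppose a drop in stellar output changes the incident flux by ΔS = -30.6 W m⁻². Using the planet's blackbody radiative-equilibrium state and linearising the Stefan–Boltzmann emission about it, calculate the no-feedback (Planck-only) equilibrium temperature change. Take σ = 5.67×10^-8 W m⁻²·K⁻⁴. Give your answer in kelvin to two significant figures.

-1.8 K

Unperturbed T_e = [841.0·(1−0.549)/(4σ)]^¼ = 202.2 K.
ΔF = Δ[S(1−α)]/4 = (1−0.549)·-30.6/4 = -3.450 W m⁻².
The Planck feedback parameter is 4σT_e³ = 1.876 W m⁻²/K.
So ΔT₀ = -3.450/1.876 = -1.84 K.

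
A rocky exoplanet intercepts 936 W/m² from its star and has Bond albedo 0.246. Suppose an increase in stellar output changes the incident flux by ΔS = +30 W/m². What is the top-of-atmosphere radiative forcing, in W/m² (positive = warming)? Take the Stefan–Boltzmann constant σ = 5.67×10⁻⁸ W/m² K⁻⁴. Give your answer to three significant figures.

Only a fraction (1−α) is absorbed and it's spread over 4πR², so ΔF = (1−α)ΔS/4 = 5.655 W/m².

5.66 W/m²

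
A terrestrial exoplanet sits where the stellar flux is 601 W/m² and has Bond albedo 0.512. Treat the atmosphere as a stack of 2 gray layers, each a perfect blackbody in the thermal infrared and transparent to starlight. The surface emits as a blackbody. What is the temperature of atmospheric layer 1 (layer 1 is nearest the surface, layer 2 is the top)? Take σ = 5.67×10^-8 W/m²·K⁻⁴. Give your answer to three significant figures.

OLR = S(1−α)/4 = 73.32 W/m²; the top layer radiates at T_e = 189.6 K.
The net upward flux σT_e⁴ is constant between every pair of levels, so T_k⁴ = (N+1−k)T_e⁴.
T_1 = (2)^(1/4)·189.6 = 225.5 K.

226 kelvin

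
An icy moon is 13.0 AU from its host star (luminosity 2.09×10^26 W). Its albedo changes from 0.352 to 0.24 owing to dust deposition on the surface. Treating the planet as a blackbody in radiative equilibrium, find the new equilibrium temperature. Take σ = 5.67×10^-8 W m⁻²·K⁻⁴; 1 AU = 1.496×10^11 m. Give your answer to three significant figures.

62.0 kelvin

d = 13.0 × 1.496×10^11 m = 1.945×10^12 m.
Spreading L over a sphere of radius d: S = 2.09×10^26/(4π·1.94×10^12²) = 4.397 W m⁻².
With the new albedo, S(1−α₂)/4 = 0.8355 W m⁻², so T₂ = 61.96 K.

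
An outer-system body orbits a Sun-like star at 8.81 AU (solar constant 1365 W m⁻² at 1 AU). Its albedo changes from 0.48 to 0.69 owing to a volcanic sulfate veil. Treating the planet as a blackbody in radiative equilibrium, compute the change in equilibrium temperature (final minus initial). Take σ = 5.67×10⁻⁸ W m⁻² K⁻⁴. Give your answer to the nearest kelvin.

Flux at the orbit: S = 1365/(8.81)² = 17.59 W m⁻².
Initial: T₁ = [S(1−0.48)/(4σ)]^(1/4) = 79.69 K.
With α = 0.69, T₂ = 70.02 K.
ΔT = T₂ − T₁ = -9.666 K.

-10 K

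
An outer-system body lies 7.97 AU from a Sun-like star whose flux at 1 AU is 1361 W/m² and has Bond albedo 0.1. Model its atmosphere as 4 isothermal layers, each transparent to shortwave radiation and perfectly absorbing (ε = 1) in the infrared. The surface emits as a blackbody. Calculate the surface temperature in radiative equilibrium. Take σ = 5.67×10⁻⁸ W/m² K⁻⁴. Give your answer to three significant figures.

Flux at the orbit: S = 1361/(7.97)² = 21.43 W/m².
The effective emission temperature is T_e = [S(1−α)/(4σ)]^¼ = 96.03 K.
Layer-by-layer balance gives σT_s⁴ = (N+1)σT_e⁴, so T_s = 5^¼·96.03 = 143.6 K.

144 K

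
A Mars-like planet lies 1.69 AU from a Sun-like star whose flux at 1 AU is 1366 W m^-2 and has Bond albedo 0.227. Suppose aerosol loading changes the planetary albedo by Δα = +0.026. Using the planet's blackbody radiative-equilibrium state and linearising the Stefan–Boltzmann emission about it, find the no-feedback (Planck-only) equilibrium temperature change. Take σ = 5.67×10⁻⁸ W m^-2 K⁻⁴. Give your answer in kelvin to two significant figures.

By the inverse-square law, S = 1366/1.69² = 478.3 W m^-2.
Unperturbed T_e = [478.3·(1−0.227)/(4σ)]^¼ = 200.9 K.
TOA radiative forcing: ΔF = −S·Δα/4 = −478.3·(+0.026)/4 = -3.109 W m^-2.
Planck response: λ_P = 4σT_e³ = 4·5.67×10⁻⁸·(200.9)³ = 1.840 W m^-2/K.
Hence the no-feedback warming is ΔF/(4σT_e³) = -1.69 K.

-1.7 K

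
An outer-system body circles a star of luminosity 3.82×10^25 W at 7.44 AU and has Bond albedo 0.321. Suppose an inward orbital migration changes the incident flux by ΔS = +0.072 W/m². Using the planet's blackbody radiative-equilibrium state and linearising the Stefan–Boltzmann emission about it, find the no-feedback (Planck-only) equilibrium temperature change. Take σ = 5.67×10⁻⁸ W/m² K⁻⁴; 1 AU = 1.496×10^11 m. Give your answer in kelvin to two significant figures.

Orbital distance: d = 7.44 AU = 1.113×10^12 m.
Flux at the orbit: S = L/(4πd²) = 3.82×10^25/(4π·(1.11×10^12)²) = 2.454 W/m².
Unperturbed T_e = [2.454·(1−0.321)/(4σ)]^¼ = 52.06 K.
Only a fraction (1−α) is absorbed and it's spread over 4πR², so ΔF = (1−α)ΔS/4 = 0.01222 W/m².
Planck response: λ_P = 4σT_e³ = 4·5.67×10⁻⁸·(52.06)³ = 0.03200 W/m²/K.
Hence the no-feedback warming is ΔF/(4σT_e³) = 0.382 K.

0.38 K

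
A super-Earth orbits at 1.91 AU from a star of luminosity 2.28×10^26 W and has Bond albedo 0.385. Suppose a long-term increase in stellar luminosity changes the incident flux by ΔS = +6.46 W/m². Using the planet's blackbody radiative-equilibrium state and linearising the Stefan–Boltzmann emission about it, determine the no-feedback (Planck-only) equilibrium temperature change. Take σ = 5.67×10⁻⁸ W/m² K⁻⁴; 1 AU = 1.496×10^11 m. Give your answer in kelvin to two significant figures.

1.1 K

Orbital distance: d = 1.91 AU = 2.857×10^11 m.
S = L/(4πd²) = 222.2 W/m².
Reference equilibrium: T_e = [S(1−α)/(4σ)]^(1/4) = 156.7 K.
ΔF = Δ[S(1−α)]/4 = (1−0.385)·+6.46/4 = 0.9932 W/m².
The Planck feedback parameter is 4σT_e³ = 0.8723 W/m²/K.
Hence the no-feedback warming is ΔF/(4σT_e³) = 1.14 K.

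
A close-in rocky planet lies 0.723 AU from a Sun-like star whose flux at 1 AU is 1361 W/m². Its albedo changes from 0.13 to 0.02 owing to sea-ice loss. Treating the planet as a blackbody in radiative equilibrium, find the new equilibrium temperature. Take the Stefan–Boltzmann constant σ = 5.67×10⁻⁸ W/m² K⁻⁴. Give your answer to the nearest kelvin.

Irradiance scales as 1/d², so S = 1361 W/m² × (1/0.723)² = 2604 W/m².
T₂ = [S(1−α₂)/(4σ)]^(1/4) = [2604·0.98/(4σ)]^(1/4) = 325.7 K.

326 kelvin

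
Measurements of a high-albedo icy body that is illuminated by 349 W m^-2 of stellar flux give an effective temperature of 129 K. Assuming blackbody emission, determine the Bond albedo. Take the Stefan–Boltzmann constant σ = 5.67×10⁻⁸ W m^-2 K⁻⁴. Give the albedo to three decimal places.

Energy balance: S(1−α)/4 = σT⁴, so 1−α = 4σT⁴/S.
σT⁴ = 15.70 W m^-2, so 4σT⁴ = 62.81 W m^-2.
1−α = 62.81/349.0 = 0.1800, so α = 0.8200.

0.820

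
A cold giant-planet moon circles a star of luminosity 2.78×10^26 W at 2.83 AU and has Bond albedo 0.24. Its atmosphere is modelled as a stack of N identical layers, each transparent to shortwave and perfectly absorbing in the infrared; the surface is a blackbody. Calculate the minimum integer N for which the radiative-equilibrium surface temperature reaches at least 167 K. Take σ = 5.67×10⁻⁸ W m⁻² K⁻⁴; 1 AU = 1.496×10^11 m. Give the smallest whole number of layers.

d = 2.83 × 1.496×10^11 m = 4.234×10^11 m.
S = L/(4πd²) = 123.4 W m⁻².
The effective emission temperature is T_e = [S(1−α)/(4σ)]^¼ = 142.6 K.
Need (N+1)T_e⁴ ≥ T_s⁴, i.e. N+1 ≥ (167/142.6)⁴ = 1.881.
The minimum whole number is N = 1.

1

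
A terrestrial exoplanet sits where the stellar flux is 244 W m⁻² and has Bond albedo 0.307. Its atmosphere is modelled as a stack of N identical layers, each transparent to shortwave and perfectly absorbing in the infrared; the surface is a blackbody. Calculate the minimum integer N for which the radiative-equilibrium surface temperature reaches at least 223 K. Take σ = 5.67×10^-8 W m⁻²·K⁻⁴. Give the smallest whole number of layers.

3

The effective emission temperature is T_e = [S(1−α)/(4σ)]^¼ = 165.2 K.
Since T_s⁴ = (N+1)T_e⁴, we need N ≥ (T_s/T_e)⁴ − 1 = 2.317.
Rounding up, N = 3.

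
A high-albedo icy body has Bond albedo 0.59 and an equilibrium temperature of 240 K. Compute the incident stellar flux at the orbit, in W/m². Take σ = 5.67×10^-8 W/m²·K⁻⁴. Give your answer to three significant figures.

1840 W/m²

From S(1−α)/4 = σT⁴: S = 4σT⁴/(1−α).
σT⁴ = 5.67×10⁻⁸·(240)⁴ = 188.1 W/m².
So S = 4×188.1/(1−0.59) = 1835 W/m².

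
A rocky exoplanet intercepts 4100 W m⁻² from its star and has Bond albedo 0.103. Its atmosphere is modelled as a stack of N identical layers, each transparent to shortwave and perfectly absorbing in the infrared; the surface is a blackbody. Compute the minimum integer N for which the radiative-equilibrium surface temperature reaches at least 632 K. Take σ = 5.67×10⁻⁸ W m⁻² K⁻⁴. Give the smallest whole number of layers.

OLR = S(1−α)/4 = 919.4 W m⁻²; the top layer radiates at T_e = 356.8 K.
Need (N+1)T_e⁴ ≥ T_s⁴, i.e. N+1 ≥ (632/356.8)⁴ = 9.839.
Rounding up, N = 9.

9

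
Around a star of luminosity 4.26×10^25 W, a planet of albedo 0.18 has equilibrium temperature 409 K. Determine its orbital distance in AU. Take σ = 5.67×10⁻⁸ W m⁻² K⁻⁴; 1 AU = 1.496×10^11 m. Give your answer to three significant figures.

The flux needed for this T is 4σT⁴/(1−0.18) = 7740 W m⁻².
S = L/(4πd²) → d = √(L/4πS) = √(4.26×10^25/(4π·7740)) = 2.093×10^10 m = 0.1399 AU.

0.140 AU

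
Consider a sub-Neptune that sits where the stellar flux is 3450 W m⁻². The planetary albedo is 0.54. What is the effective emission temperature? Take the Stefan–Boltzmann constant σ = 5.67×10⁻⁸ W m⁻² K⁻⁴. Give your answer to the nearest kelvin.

Absorbed flux (global mean): S(1−α)/4 = 3450·0.46/4 = 396.7 W m⁻².
Set σT⁴ = 396.7 → T = (396.7/σ)^(1/4) = 289.2 K.

289 kelvin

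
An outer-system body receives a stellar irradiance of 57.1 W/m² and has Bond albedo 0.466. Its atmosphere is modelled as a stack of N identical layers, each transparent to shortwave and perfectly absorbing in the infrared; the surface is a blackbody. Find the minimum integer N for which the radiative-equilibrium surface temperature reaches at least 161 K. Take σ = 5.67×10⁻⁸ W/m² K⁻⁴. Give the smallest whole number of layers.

Top-of-atmosphere balance: σT_e⁴ = S(1−α)/4 = 7.623 W/m² → T_e = 107.7 K.
Since T_s⁴ = (N+1)T_e⁴, we need N ≥ (T_s/T_e)⁴ − 1 = 3.998.
The minimum whole number is N = 4.

4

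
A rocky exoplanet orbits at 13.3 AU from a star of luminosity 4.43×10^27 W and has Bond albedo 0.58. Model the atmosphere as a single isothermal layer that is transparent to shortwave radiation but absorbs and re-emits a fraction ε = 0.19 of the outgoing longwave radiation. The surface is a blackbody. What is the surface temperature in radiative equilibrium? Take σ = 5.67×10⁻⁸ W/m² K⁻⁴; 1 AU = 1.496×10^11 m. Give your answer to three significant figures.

d = 13.3 × 1.496×10^11 m = 1.990×10^12 m.
S = L/(4πd²) = 89.05 W/m².
The planet radiates to space at T_e = [S(1−α)/(4σ)]^(1/4) = 113.3 K.
The surface balance (absorbed SW + ε·downward IR = σT_s⁴) with T_a⁴ = T_s⁴/2 reduces to T_s = T_e·[2/(2−ε)]^¼ = 116.2 K.

116 K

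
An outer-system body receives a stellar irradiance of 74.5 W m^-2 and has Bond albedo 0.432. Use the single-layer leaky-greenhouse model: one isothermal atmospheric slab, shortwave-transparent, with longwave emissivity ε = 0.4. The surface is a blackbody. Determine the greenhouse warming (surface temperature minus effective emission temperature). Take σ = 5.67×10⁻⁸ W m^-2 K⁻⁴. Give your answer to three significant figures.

6.71 K

Effective emission temperature (TOA balance): σT_e⁴ = S(1−α)/4 = 10.58 W m^-2 → T_e = 116.9 K.
The surface balance (absorbed SW + ε·downward IR = σT_s⁴) with T_a⁴ = T_s⁴/2 reduces to T_s = T_e·[2/(2−ε)]^¼ = 123.6 K.
The atmosphere warms the surface by 6.705 K.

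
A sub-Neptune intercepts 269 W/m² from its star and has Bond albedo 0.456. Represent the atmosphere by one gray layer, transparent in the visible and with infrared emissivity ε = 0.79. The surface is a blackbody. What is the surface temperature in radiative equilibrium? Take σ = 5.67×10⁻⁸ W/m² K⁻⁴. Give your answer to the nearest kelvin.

At the top of the atmosphere, σT_e⁴ = S(1−α)/4 = 36.58 W/m², giving T_e = 159.4 K.
The surface balance (absorbed SW + ε·downward IR = σT_s⁴) with T_a⁴ = T_s⁴/2 reduces to T_s = T_e·[2/(2−ε)]^¼ = 180.7 K.

181 K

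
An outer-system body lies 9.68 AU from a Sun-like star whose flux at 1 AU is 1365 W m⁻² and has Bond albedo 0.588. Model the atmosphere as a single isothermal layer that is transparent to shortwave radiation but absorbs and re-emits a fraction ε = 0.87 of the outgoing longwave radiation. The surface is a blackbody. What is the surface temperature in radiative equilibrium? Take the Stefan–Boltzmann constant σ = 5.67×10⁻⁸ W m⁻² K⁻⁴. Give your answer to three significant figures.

Flux at the orbit: S = 1365/(9.68)² = 14.57 W m⁻².
The planet radiates to space at T_e = [S(1−α)/(4σ)]^(1/4) = 71.72 K.
Surface balance with a leaky layer gives σT_s⁴ = σT_e⁴·2/(2−ε), so T_s = T_e·[2/(2−0.87)]^(1/4) = 82.73 K.

82.7 K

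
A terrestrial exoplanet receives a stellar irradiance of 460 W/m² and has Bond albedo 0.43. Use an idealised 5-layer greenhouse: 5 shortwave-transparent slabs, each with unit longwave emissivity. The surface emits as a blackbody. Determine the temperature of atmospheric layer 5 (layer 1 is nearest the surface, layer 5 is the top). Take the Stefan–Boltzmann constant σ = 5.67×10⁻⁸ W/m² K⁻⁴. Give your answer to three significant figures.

184 K

OLR = S(1−α)/4 = 65.55 W/m²; the top layer radiates at T_e = 184.4 K.
Each opaque layer satisfies 2T_j⁴ = T_{j−1}⁴ + T_{j+1}⁴, giving T_k⁴ = (N+1−k)T_e⁴.
With k = 5: T_5 = (5+1−5)^¼·184.4 K = 184.4 K.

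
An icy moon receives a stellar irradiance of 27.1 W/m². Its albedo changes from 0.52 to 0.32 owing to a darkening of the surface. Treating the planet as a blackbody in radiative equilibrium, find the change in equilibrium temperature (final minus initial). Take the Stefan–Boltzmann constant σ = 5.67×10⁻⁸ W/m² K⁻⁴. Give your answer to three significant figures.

7.92 K

Before: T₁ = [27.10·0.48/(4σ)]^(1/4) = 87.02 K.
After:  T₂ = [27.10·0.68/(4σ)]^(1/4) = 94.94 K.
ΔT = T₂ − T₁ = 7.918 K.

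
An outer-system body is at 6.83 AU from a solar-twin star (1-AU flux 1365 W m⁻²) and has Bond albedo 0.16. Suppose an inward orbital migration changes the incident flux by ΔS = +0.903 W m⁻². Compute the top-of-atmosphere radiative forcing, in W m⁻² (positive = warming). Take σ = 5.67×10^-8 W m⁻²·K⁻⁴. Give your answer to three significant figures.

By the inverse-square law, S = 1365/6.83² = 29.26 W m⁻².
Only a fraction (1−α) is absorbed and it's spread over 4πR², so ΔF = (1−α)ΔS/4 = 0.1896 W m⁻².

0.190 W m⁻²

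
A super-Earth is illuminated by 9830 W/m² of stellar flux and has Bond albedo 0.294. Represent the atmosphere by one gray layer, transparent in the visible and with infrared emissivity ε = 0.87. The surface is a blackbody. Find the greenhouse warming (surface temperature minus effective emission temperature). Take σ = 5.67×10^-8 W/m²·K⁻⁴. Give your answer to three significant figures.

64.2 K

At the top of the atmosphere, σT_e⁴ = S(1−α)/4 = 1735 W/m², giving T_e = 418.2 K.
For a single slab of emissivity ε, T_s⁴ = 2T_e⁴/(2−ε); thus T_s = 418.2·(1.77)^(1/4) = 482.4 K.
The atmosphere warms the surface by 64.17 K.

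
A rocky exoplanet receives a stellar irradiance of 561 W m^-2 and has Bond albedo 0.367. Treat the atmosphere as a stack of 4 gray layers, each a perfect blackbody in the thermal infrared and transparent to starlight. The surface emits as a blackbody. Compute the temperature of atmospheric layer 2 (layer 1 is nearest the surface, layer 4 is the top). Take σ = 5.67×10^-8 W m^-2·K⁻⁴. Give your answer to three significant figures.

262 kelvin

OLR = S(1−α)/4 = 88.78 W m^-2; the top layer radiates at T_e = 198.9 K.
Each opaque layer satisfies 2T_j⁴ = T_{j−1}⁴ + T_{j+1}⁴, giving T_k⁴ = (N+1−k)T_e⁴.
With k = 2: T_2 = (4+1−2)^¼·198.9 K = 261.8 K.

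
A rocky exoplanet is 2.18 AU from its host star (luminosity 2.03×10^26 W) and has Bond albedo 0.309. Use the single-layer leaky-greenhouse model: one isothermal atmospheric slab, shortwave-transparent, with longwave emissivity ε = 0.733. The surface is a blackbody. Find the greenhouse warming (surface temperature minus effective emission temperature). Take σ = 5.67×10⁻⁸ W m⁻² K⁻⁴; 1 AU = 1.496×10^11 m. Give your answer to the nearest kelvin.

Orbital distance: d = 2.18 AU = 3.261×10^11 m.
Spreading L over a sphere of radius d: S = 2.03×10^26/(4π·3.26×10^11²) = 151.9 W m⁻².
The planet radiates to space at T_e = [S(1−α)/(4σ)]^(1/4) = 146.7 K.
Surface balance with a leaky layer gives σT_s⁴ = σT_e⁴·2/(2−ε), so T_s = T_e·[2/(2−0.733)]^(1/4) = 164.4 K.
The atmosphere warms the surface by 17.73 K.

18 K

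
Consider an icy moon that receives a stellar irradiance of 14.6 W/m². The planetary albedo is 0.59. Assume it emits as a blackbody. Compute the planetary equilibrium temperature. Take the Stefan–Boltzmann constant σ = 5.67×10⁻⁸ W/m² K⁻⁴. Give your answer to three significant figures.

Absorbed flux (global mean): S(1−α)/4 = 14.60·0.41/4 = 1.497 W/m².
In equilibrium σT⁴ equals this, so T = 71.68 K.

71.7 K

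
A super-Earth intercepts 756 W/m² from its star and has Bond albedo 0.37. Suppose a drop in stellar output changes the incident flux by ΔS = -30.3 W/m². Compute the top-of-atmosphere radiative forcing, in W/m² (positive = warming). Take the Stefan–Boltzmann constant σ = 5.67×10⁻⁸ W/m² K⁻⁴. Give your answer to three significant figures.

TOA radiative forcing: ΔF = (1−α)ΔS/4 = 0.63·(-30.3)/4 = -4.772 W/m².

-4.77 W/m²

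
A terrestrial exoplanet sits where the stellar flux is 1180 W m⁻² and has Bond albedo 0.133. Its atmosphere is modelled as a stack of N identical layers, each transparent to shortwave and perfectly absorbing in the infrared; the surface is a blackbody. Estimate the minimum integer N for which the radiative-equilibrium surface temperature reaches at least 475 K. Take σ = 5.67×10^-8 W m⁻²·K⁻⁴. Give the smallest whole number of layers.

11

Top-of-atmosphere balance: σT_e⁴ = S(1−α)/4 = 255.8 W m⁻² → T_e = 259.2 K.
T_s = (N+1)^(1/4)·T_e ≥ 475 K requires N+1 ≥ (T_s/T_e)⁴ = (475/259.2)⁴ = 11.285.
So N ≥ 10.285; the smallest integer is N = 11.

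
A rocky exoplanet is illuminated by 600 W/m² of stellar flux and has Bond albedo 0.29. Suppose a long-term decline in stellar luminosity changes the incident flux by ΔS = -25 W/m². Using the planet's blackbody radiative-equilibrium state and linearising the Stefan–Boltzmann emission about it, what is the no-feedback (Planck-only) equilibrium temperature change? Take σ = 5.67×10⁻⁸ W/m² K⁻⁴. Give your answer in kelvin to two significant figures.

Unperturbed T_e = [600.0·(1−0.29)/(4σ)]^¼ = 208.2 K.
ΔF = Δ[S(1−α)]/4 = (1−0.29)·-25/4 = -4.438 W/m².
Planck response: λ_P = 4σT_e³ = 4·5.67×10⁻⁸·(208.2)³ = 2.046 W/m²/K.
ΔT₀ = ΔF/λ_P = -4.438/2.046 = -2.17 K.

-2.2 K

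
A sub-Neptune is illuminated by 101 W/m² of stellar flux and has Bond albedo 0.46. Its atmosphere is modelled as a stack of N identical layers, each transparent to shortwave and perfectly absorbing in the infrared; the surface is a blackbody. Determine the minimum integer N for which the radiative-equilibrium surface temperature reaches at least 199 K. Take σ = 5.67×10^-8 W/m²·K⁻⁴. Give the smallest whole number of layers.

The effective emission temperature is T_e = [S(1−α)/(4σ)]^¼ = 124.5 K.
Need (N+1)T_e⁴ ≥ T_s⁴, i.e. N+1 ≥ (199/124.5)⁴ = 6.521.
Rounding up, N = 6.

6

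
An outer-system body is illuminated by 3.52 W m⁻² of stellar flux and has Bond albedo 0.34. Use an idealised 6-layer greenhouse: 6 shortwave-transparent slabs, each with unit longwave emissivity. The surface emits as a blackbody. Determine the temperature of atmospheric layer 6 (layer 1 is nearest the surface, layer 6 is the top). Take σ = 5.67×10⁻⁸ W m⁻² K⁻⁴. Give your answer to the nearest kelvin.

Top-of-atmosphere balance: σT_e⁴ = S(1−α)/4 = 0.5808 W m⁻² → T_e = 56.57 K.
Each opaque layer satisfies 2T_j⁴ = T_{j−1}⁴ + T_{j+1}⁴, giving T_k⁴ = (N+1−k)T_e⁴.
T_6 = (1)^(1/4)·56.57 = 56.57 K.

57 K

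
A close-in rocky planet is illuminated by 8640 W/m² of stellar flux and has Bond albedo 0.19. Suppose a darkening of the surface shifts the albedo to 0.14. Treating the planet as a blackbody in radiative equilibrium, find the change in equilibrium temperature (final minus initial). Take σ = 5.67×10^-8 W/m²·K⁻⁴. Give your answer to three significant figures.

6.32 K

With α = 0.19, T₁ = 419.1 K.
After:  T₂ = [8640·0.86/(4σ)]^(1/4) = 425.4 K.
Change: 425.4 − 419.1 = 6.323 K.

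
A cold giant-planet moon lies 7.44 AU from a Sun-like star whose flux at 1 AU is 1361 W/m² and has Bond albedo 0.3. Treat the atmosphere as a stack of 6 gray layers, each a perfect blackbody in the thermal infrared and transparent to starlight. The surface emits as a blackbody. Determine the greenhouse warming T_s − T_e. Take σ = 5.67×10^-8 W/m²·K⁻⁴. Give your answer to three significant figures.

Flux at the orbit: S = 1361/(7.44)² = 24.59 W/m².
Top-of-atmosphere balance: σT_e⁴ = S(1−α)/4 = 4.303 W/m² → T_e = 93.33 K.
Surface: T_s = (7)^¼·T_e = 151.8 K.
Warming: T_s − T_e = 58.48 K.

58.5 K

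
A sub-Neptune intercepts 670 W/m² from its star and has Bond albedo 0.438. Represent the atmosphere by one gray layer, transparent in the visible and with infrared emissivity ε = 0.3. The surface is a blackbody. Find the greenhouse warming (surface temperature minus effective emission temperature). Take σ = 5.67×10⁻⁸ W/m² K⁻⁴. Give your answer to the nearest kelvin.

The planet radiates to space at T_e = [S(1−α)/(4σ)]^(1/4) = 201.9 K.
Surface balance with a leaky layer gives σT_s⁴ = σT_e⁴·2/(2−ε), so T_s = T_e·[2/(2−0.3)]^(1/4) = 210.2 K.
The atmosphere warms the surface by 8.370 K.

8 K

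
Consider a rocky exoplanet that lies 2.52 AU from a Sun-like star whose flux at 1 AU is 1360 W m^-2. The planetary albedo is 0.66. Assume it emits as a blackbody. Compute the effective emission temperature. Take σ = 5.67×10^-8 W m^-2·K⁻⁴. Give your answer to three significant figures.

134 K

By the inverse-square law, S = 1360/2.52² = 214.2 W m^-2.
The planet absorbs (1−α)S over its disc πR² and re-emits over 4πR², so the mean absorbed flux is (1−0.66)·214.2/4 = 18.20 W m^-2.
In equilibrium σT⁴ equals this, so T = 133.9 K.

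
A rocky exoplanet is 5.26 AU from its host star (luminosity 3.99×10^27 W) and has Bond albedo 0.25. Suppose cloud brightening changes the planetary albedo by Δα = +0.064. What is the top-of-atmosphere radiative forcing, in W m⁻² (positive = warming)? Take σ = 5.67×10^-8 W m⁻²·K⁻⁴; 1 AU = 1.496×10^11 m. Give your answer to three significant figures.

Orbital distance: d = 5.26 AU = 7.869×10^11 m.
S = L/(4πd²) = 512.8 W m⁻².
TOA radiative forcing: ΔF = −S·Δα/4 = −512.8·(+0.064)/4 = -8.204 W m⁻².

-8.20 W m⁻²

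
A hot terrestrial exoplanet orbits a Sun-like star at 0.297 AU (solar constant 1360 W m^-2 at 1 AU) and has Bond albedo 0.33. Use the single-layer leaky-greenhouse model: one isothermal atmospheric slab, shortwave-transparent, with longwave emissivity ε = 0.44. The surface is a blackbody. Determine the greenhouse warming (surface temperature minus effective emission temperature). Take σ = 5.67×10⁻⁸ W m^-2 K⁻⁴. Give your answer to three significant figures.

Flux at the orbit: S = 1360/(0.297)² = 15420 W m^-2.
The planet radiates to space at T_e = [S(1−α)/(4σ)]^(1/4) = 462.0 K.
Surface balance with a leaky layer gives σT_s⁴ = σT_e⁴·2/(2−ε), so T_s = T_e·[2/(2−0.44)]^(1/4) = 491.6 K.
T_s − T_e = 491.6 − 462.0 = 29.61 K.

29.6 K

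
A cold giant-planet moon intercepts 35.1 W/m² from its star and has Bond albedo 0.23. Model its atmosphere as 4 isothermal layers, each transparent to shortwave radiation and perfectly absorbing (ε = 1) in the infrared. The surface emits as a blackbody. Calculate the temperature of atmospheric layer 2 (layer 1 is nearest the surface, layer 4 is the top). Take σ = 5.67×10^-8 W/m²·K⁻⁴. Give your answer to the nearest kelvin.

OLR = S(1−α)/4 = 6.757 W/m²; the top layer radiates at T_e = 104.5 K.
Each opaque layer satisfies 2T_j⁴ = T_{j−1}⁴ + T_{j+1}⁴, giving T_k⁴ = (N+1−k)T_e⁴.
T_2 = (3)^(1/4)·104.5 = 137.5 K.

138 kelvin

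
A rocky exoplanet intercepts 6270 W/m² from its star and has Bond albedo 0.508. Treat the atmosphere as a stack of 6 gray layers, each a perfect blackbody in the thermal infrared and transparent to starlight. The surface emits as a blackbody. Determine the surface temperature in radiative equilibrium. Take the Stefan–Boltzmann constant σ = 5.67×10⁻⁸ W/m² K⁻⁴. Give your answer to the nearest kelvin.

Top-of-atmosphere balance: σT_e⁴ = S(1−α)/4 = 771.2 W/m² → T_e = 341.5 K.
For an N-layer opaque stack, T_s⁴ = (N+1)T_e⁴, hence T_s = (7)^(1/4)×341.5 K = 555.5 K.

555 K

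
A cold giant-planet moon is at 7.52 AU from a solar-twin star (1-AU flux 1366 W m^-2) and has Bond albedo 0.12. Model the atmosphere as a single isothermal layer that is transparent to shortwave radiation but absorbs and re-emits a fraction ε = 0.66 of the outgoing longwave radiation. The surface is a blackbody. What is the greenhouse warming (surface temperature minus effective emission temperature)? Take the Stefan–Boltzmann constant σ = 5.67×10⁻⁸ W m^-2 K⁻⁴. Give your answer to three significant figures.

10.4 K

By the inverse-square law, S = 1366/7.52² = 24.16 W m^-2.
The planet radiates to space at T_e = [S(1−α)/(4σ)]^(1/4) = 98.39 K.
Surface balance with a leaky layer gives σT_s⁴ = σT_e⁴·2/(2−ε), so T_s = T_e·[2/(2−0.66)]^(1/4) = 108.8 K.
T_s − T_e = 108.8 − 98.39 = 10.36 K.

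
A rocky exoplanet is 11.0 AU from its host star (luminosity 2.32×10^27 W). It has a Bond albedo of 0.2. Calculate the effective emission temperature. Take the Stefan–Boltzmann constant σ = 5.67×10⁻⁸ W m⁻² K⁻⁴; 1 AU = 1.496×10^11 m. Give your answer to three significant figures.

125 K

Orbital distance: d = 11.0 AU = 1.646×10^12 m.
S = L/(4πd²) = 68.18 W m⁻².
Absorbed flux (global mean): S(1−α)/4 = 68.18·0.8/4 = 13.64 W m⁻².
In equilibrium σT⁴ equals this, so T = 124.5 K.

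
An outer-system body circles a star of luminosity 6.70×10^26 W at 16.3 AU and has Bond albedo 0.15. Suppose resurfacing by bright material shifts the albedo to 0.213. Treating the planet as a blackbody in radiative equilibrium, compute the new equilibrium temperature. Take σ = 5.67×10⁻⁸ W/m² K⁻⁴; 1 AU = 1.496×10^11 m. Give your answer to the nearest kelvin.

d = 16.3 × 1.496×10^11 m = 2.438×10^12 m.
Flux at the orbit: S = L/(4πd²) = 6.70×10^26/(4π·(2.44×10^12)²) = 8.967 W/m².
With the new albedo, S(1−α₂)/4 = 1.764 W/m², so T₂ = 74.69 K.

75 K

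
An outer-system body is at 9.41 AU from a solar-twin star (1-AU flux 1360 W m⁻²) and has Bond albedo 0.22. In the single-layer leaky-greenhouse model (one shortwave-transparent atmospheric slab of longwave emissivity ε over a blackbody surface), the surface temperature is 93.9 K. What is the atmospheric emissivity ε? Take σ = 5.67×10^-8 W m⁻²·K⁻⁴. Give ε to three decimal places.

0.641

Flux at the orbit: S = 1360/(9.41)² = 15.36 W m⁻².
TOA balance gives T_e = 85.25 K.
Since (2−ε)/2 = (T_e/T_s)⁴ = 0.6794, ε = 0.6411.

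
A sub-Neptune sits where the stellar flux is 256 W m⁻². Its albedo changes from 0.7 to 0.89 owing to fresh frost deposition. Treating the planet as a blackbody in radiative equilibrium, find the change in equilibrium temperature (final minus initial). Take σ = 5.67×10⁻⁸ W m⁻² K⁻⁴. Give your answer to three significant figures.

-30.1 K

With α = 0.7, T₁ = 135.7 K.
Final:   T₂ = [S(1−0.89)/(4σ)]^(1/4) = 105.6 K.
Change: 105.6 − 135.7 = -30.09 K.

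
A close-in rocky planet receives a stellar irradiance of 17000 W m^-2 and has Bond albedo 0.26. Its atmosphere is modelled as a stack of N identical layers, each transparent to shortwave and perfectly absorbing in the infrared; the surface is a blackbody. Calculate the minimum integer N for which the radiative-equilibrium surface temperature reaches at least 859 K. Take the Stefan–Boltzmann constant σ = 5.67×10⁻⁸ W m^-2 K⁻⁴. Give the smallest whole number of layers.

Top-of-atmosphere balance: σT_e⁴ = S(1−α)/4 = 3145 W m^-2 → T_e = 485.3 K.
T_s = (N+1)^(1/4)·T_e ≥ 859 K requires N+1 ≥ (T_s/T_e)⁴ = (859/485.3)⁴ = 9.816.
Rounding up, N = 9.

9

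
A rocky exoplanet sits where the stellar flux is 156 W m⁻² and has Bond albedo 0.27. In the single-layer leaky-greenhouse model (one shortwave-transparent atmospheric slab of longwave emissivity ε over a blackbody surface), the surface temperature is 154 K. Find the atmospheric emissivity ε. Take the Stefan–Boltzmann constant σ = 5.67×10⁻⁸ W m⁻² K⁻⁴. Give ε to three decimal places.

First, T_e = [156.0·(1−0.27)/(4σ)]^(1/4) = 149.7 K.
T_s⁴ = T_e⁴·2/(2−ε) → ε = 2 − 2(T_e/T_s)⁴ = 2 − 2·(149.7/154)⁴ = 0.2145.

0.215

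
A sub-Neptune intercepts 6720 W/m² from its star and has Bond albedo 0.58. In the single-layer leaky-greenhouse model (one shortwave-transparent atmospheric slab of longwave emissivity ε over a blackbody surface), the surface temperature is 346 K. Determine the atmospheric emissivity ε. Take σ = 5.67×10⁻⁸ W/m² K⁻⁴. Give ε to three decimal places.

Effective temperature: T_e = [S(1−α)/(4σ)]^(1/4) = 334.0 K.
Inverting T_s⁴ = 2T_e⁴/(2−ε): (T_e/T_s)⁴ = 0.8683, so ε = 2(1 − 0.8683) = 0.2634.

0.263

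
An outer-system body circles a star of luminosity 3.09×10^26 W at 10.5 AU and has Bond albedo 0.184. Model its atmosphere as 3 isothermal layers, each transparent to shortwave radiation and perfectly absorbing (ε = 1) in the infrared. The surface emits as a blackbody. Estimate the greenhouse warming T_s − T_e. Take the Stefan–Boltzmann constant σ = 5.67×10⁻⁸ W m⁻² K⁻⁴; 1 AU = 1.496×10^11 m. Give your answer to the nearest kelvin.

32 K

d = 10.5 × 1.496×10^11 m = 1.571×10^12 m.
S = L/(4πd²) = 9.966 W m⁻².
OLR = S(1−α)/4 = 2.033 W m⁻²; the top layer radiates at T_e = 77.38 K.
Surface: T_s = (4)^¼·T_e = 109.4 K.
Warming: T_s − T_e = 32.05 K.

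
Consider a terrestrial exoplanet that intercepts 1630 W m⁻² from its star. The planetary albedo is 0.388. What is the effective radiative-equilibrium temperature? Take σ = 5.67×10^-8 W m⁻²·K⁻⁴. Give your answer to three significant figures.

The planet absorbs (1−α)S over its disc πR² and re-emits over 4πR², so the mean absorbed flux is (1−0.388)·1630/4 = 249.4 W m⁻².
Balancing against σT⁴: T = (249.4/5.67×10⁻⁸)^(1/4) = 257.5 K.

258 K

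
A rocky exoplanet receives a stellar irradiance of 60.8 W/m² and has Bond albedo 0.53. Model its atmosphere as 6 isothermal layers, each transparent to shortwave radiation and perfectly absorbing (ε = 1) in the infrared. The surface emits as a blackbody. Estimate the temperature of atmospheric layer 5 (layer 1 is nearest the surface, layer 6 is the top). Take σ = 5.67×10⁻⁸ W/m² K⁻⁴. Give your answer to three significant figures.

The effective emission temperature is T_e = [S(1−α)/(4σ)]^¼ = 105.9 K.
Each opaque layer satisfies 2T_j⁴ = T_{j−1}⁴ + T_{j+1}⁴, giving T_k⁴ = (N+1−k)T_e⁴.
With k = 5: T_5 = (6+1−5)^¼·105.9 K = 126.0 K.

126 kelvin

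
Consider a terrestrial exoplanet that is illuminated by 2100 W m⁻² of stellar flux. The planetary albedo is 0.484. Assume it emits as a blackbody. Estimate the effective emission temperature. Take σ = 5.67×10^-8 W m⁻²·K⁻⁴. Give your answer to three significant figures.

263 kelvin

The planet absorbs (1−α)S over its disc πR² and re-emits over 4πR², so the mean absorbed flux is (1−0.484)·2100/4 = 270.9 W m⁻².
In equilibrium σT⁴ equals this, so T = 262.9 K.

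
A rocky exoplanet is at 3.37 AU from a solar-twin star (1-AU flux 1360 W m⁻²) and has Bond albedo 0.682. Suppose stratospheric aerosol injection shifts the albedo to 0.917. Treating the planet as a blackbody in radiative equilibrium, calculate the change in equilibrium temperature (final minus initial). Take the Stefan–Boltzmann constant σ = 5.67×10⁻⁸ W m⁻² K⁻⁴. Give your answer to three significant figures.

By the inverse-square law, S = 1360/3.37² = 119.8 W m⁻².
Before: T₁ = [119.8·0.318/(4σ)]^(1/4) = 113.8 K.
With α = 0.917, T₂ = 81.36 K.
Change: 81.36 − 113.8 = -32.47 K.

-32.5 kelvin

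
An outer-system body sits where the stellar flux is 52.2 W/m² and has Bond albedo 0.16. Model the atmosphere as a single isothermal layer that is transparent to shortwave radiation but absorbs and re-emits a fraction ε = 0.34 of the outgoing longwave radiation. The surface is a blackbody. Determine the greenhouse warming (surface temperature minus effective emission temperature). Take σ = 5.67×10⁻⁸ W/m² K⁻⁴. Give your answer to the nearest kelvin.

At the top of the atmosphere, σT_e⁴ = S(1−α)/4 = 10.96 W/m², giving T_e = 117.9 K.
For a single slab of emissivity ε, T_s⁴ = 2T_e⁴/(2−ε); thus T_s = 117.9·(1.205)^(1/4) = 123.5 K.
The atmosphere warms the surface by 5.623 K.

6 K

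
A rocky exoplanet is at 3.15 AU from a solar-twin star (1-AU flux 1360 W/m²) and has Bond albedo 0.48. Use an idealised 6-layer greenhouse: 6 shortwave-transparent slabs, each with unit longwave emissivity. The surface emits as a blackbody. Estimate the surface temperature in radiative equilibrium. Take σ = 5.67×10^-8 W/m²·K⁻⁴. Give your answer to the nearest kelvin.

217 kelvin

Flux at the orbit: S = 1360/(3.15)² = 137.1 W/m².
The effective emission temperature is T_e = [S(1−α)/(4σ)]^¼ = 133.1 K.
For an N-layer opaque stack, T_s⁴ = (N+1)T_e⁴, hence T_s = (7)^(1/4)×133.1 K = 216.6 K.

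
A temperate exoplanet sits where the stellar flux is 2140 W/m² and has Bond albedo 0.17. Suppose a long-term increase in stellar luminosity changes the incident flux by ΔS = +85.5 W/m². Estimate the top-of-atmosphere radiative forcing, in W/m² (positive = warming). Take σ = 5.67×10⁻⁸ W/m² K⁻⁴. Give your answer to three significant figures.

TOA radiative forcing: ΔF = (1−α)ΔS/4 = 0.83·(+85.5)/4 = 17.74 W/m².

17.7 W/m²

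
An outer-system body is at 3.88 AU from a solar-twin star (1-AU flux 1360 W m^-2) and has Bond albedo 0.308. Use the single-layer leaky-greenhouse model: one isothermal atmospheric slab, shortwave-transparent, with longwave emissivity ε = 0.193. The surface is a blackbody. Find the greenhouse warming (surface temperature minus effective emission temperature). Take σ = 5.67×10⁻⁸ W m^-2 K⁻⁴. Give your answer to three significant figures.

By the inverse-square law, S = 1360/3.88² = 90.34 W m^-2.
At the top of the atmosphere, σT_e⁴ = S(1−α)/4 = 15.63 W m^-2, giving T_e = 128.9 K.
For a single slab of emissivity ε, T_s⁴ = 2T_e⁴/(2−ε); thus T_s = 128.9·(1.107)^(1/4) = 132.2 K.
Greenhouse warming: T_s − T_e = 3.311 K.

3.31 kelvin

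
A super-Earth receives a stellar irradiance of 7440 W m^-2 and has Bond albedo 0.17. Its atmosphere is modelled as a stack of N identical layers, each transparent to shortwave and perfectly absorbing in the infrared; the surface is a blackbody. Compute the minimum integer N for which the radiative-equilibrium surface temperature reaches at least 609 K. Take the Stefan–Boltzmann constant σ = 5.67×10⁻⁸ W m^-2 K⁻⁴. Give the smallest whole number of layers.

Top-of-atmosphere balance: σT_e⁴ = S(1−α)/4 = 1544 W m^-2 → T_e = 406.2 K.
Need (N+1)T_e⁴ ≥ T_s⁴, i.e. N+1 ≥ (609/406.2)⁴ = 5.052.
So N ≥ 4.052; the smallest integer is N = 5.

5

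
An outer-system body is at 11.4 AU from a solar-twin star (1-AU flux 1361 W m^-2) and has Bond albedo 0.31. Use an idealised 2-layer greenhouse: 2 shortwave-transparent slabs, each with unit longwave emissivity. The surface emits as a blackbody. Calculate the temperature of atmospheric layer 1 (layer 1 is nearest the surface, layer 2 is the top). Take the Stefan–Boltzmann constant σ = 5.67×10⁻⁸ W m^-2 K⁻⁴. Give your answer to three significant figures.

89.3 K

Irradiance scales as 1/d², so S = 1361 W m^-2 × (1/11.4)² = 10.47 W m^-2.
OLR = S(1−α)/4 = 1.806 W m^-2; the top layer radiates at T_e = 75.13 K.
In the N-layer model, layer k (counted from the surface) has T_k = (N+1−k)^(1/4)·T_e.
With k = 1: T_1 = (2+1−1)^¼·75.13 K = 89.35 K.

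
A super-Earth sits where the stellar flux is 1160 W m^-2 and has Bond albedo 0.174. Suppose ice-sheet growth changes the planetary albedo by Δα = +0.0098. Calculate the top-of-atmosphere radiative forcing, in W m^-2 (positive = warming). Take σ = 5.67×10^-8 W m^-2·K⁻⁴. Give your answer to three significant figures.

ΔF = −(S/4)Δα = −(1160/4)×(+0.0098) = -2.842 W m^-2.

-2.84 W m^-2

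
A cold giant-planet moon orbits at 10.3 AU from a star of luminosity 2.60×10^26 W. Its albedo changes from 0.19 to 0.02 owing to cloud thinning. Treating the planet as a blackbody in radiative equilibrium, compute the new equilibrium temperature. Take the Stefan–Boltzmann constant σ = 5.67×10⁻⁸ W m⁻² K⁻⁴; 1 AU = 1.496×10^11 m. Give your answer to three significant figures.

78.3 K

d = 10.3 × 1.496×10^11 m = 1.541×10^12 m.
Flux at the orbit: S = L/(4πd²) = 2.60×10^26/(4π·(1.54×10^12)²) = 8.714 W m⁻².
T₂ = [S(1−α₂)/(4σ)]^(1/4) = [8.714·0.98/(4σ)]^(1/4) = 78.33 K.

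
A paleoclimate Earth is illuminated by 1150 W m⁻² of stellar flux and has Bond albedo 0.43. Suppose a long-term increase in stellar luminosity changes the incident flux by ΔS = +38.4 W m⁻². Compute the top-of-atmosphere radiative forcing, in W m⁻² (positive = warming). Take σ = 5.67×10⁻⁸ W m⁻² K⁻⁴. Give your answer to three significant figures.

TOA radiative forcing: ΔF = (1−α)ΔS/4 = 0.57·(+38.4)/4 = 5.472 W m⁻².

5.47 W m⁻²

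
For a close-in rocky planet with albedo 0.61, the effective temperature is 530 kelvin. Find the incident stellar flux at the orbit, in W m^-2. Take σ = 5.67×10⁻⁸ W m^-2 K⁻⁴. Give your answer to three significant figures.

Invert the energy balance for S: S = 4σT⁴/(1−α).
σT⁴ = 5.67×10⁻⁸·(530)⁴ = 4474 W m^-2.
S = 4·4474/0.39 = 45890 W m^-2.

45900 W m^-2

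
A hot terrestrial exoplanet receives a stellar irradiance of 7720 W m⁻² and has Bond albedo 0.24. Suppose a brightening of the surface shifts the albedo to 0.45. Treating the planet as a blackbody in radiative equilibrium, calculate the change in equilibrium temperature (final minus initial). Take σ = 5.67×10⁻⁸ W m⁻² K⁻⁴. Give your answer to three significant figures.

-31.1 kelvin

With α = 0.24, T₁ = 401.0 K.
With α = 0.45, T₂ = 369.9 K.
Change: 369.9 − 401.0 = -31.15 K.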